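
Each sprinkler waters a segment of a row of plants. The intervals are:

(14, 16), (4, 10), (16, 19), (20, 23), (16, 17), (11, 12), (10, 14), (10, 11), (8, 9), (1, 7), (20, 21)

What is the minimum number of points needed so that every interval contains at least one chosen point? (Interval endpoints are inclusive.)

5

By right end: [1,7]  [8,9]  [4,10]  [10,11]  [11,12]  [10,14]  [14,16]  [16,17]  [16,19]  [20,21]  [20,23]
[1,7] uncovered → point at 7; [8,9] uncovered → point at 9; [10,11] uncovered → point at 11; [14,16] uncovered → point at 16; [20,21] uncovered → point at 21.
Points: 7, 9, 11, 16, 21 (5 total).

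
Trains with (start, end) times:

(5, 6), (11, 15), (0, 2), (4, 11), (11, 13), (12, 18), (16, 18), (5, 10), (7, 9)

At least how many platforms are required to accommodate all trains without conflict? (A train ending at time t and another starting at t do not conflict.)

3

starts: [0, 4, 5, 5, 7, 11, 11, 12, 16]
ends:   [2, 6, 9, 10, 11, 13, 15, 18, 18]
s0→1 e2→0 s4→1 s5→2 s5→3  — peak 3.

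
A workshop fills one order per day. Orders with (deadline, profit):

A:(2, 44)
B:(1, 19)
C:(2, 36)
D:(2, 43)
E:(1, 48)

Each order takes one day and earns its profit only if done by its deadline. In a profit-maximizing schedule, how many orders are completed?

Profit order: E=48 A=44 D=43 C=36 B=19
Assign: E→slot 1, A→slot 2, D skipped, C skipped, B skipped.
Slots: [1:E] [2:A]
2 of 5 scheduled.

2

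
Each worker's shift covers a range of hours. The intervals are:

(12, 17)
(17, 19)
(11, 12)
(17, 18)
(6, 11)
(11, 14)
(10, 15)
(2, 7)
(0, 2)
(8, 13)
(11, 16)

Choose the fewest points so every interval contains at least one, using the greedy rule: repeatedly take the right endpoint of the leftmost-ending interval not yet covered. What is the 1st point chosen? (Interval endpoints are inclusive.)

2

Process intervals by earliest right end; each time one isn't hit yet, stab at its right endpoint.
By right end: [0,2]  [2,7]  [6,11]  [11,12]  [8,13]  [11,14]  [10,15]  [11,16]  [12,17]  [17,18]  [17,19]
[0,2] uncovered → point at 2; [6,11] uncovered → point at 11; [12,17] uncovered → point at 17.
Points: 2, 11, 17 (3 total).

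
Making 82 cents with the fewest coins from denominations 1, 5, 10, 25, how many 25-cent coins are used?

82 − 3×25→7 − 1×5→2 − 2×1→0
Count of 25: 3

3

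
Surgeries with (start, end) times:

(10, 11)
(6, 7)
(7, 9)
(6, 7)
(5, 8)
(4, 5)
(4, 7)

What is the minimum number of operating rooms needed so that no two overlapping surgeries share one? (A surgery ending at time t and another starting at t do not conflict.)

Count concurrent intervals with a sweep; the peak is the room count.
Events (time:±→running): 4:+→1 4:+→2 5:-→1 5:+→2 6:+→3 6:+→4 … peak 4.

4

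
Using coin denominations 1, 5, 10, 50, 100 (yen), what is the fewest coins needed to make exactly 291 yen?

8

Greedy: take as many of the largest coin as possible, then repeat with the remainder.
291 = 2×100 + 1×50 + 4×10 + 1×1
Total coins = 2 + 1 + 4 + 1 = 8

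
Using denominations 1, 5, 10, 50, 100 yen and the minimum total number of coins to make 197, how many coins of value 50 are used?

1

197 − 1×100→97 − 1×50→47 − 4×10→7 − 1×5→2 − 2×1→0
Count of 50: 1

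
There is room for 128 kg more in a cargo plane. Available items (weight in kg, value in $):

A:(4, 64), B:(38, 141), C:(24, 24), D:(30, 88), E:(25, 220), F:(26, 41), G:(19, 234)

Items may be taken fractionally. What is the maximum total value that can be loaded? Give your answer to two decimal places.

Order: A (64/4=16.00) > G (234/19=12.32) > E (220/25=8.80) > B (141/38=3.71) > D (88/30=2.93) > F (41/26=1.58) > C (24/24=1.00)
Fill: take A (4 @ 64) → take G (19 @ 234) → take E (25 @ 220) → take B (38 @ 141) → take D (30 @ 88) → take 12/26 of F → 18.92; 128/128 used.
Total value = 765.92

765.92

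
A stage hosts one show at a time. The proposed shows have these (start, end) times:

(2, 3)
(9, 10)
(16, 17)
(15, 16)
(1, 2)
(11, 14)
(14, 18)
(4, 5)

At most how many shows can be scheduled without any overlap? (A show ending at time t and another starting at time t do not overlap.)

By end time: (1,2), (2,3), (4,5), (9,10), (11,14), (15,16), (16,17), (14,18).
Pick (1,2); next start ≥ 2 → (2,3); next start ≥ 3 → (4,5); next start ≥ 5 → (9,10); next start ≥ 10 → (11,14); next start ≥ 14 → (15,16); next start ≥ 16 → (16,17).
Selected 7 shows.

7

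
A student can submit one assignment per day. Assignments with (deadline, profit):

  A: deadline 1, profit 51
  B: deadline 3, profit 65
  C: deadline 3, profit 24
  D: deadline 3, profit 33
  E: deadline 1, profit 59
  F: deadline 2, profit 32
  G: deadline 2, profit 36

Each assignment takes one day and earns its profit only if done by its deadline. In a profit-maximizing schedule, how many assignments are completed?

Profit order: B=65 E=59 A=51 G=36 D=33 F=32 C=24
Assign: B→slot 3, E→slot 1, A skipped, G→slot 2, D skipped, F skipped, C skipped.
Slots: [1:E] [2:G] [3:B]
3 of 7 scheduled.

3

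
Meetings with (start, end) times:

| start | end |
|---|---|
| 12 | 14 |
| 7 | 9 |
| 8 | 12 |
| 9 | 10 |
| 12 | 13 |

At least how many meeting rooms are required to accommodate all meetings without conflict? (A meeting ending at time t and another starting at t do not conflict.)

2

Count concurrent intervals with a sweep; the peak is the room count.
starts: [7, 8, 9, 12, 12]
ends:   [9, 10, 12, 13, 14]
s7→1 s8→2  — peak 2.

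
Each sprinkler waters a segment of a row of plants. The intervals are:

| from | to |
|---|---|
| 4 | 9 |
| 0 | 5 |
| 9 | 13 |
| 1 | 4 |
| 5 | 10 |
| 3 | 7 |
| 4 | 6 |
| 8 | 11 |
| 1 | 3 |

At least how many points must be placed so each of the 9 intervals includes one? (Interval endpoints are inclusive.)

3

Sort by right endpoint; whenever an interval is uncovered, place a point at its right end.
Sorted: [1,3] [1,4] [0,5] [4,6] [3,7] [4,9] [5,10] [8,11] [9,13]
{[1,3],[1,4],[0,5]} hit by 3; {[4,6],[3,7],[4,9],[5,10]} hit by 6; {[8,11],[9,13]} hit by 11.
Points: 3, 6, 11 (3 total).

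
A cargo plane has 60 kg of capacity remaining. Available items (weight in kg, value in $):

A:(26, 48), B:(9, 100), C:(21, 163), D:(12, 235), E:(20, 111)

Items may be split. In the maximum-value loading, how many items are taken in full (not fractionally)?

3

Sort by value per unit weight and fill in that order.
Order: D (235/12=19.58) > B (100/9=11.11) > C (163/21=7.76) > E (111/20=5.55) > A (48/26=1.85)
Fill: take D (12 @ 235) → take B (9 @ 100) → take C (21 @ 163) → take 18/20 of E → 99.90; 60/60 used.
3 item(s) taken whole; one partial (take 18/20 of E).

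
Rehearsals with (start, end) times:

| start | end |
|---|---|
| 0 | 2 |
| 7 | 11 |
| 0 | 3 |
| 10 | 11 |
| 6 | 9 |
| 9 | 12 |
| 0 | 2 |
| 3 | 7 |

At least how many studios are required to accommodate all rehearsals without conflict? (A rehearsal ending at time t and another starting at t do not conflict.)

starts: [0, 0, 0, 3, 6, 7, 9, 10]
ends:   [2, 2, 3, 7, 9, 11, 11, 12]
s0→1 s0→2 s0→3  — peak 3.

3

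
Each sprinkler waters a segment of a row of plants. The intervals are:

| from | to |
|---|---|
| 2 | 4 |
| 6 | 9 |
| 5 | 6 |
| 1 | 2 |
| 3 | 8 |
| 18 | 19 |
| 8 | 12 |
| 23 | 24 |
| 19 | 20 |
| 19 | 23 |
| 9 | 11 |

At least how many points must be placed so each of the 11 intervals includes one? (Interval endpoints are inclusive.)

By right end: [1,2]  [2,4]  [5,6]  [3,8]  [6,9]  [9,11]  [8,12]  [18,19]  [19,20]  [19,23]  [23,24]
[1,2] uncovered → point at 2; [5,6] uncovered → point at 6; [9,11] uncovered → point at 11; [18,19] uncovered → point at 19; [23,24] uncovered → point at 24.
Points: 2, 6, 11, 19, 24 (5 total).

5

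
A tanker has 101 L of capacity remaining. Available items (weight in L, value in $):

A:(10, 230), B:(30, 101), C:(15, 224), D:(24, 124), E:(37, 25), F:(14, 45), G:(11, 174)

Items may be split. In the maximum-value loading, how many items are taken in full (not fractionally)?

Ratios (sorted): A 23.00, G 15.82, C 14.93, D 5.17, B 3.37, F 3.21, E 0.68
take A (10 @ 230); take G (11 @ 174); take C (15 @ 224); take D (24 @ 124); take B (30 @ 101); take 11/14 of F → 35.36. Capacity used 101/101.
5 item(s) taken whole; one partial (take 11/14 of F).

5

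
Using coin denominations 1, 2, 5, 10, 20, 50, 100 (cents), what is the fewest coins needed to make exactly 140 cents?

3

Greedy: take as many of the largest coin as possible, then repeat with the remainder.
140 = 1×100 + 2×20
Total coins = 1 + 2 = 3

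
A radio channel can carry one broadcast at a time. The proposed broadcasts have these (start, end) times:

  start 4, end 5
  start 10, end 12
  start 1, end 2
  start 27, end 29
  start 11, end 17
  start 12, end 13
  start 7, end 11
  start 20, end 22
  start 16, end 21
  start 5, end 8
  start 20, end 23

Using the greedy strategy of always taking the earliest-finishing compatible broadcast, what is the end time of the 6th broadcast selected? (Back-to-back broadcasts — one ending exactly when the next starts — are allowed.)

Sort by end time and greedily take each interval whose start is ≥ the last chosen end.
Sorted by end: (1,2)  (4,5)  (5,8)  (7,11)  (10,12)  (12,13)  (11,17)  (16,21)  (20,22)  (20,23)  (27,29)
take (1,2); take (4,5); take (5,8); skip (7,11); take (10,12); take (12,13); take (16,21); take (27,29).
Selected: (1,2) (4,5) (5,8) (10,12) (12,13) (16,21) (27,29)

21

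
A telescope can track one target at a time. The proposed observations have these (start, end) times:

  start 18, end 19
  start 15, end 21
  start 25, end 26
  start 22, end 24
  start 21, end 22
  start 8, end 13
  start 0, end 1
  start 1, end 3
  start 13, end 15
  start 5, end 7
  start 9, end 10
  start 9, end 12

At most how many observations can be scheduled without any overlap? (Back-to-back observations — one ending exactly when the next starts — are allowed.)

9

By end time: (0,1), (1,3), (5,7), (9,10), (9,12), (8,13), (13,15), (18,19), (15,21), (21,22), (22,24), (25,26).
Pick (0,1); next start ≥ 1 → (1,3); next start ≥ 3 → (5,7); next start ≥ 7 → (9,10); next start ≥ 10 → (13,15); next start ≥ 15 → (18,19); next start ≥ 19 → (21,22); next start ≥ 22 → (22,24); next start ≥ 24 → (25,26).
Selected 9 observations.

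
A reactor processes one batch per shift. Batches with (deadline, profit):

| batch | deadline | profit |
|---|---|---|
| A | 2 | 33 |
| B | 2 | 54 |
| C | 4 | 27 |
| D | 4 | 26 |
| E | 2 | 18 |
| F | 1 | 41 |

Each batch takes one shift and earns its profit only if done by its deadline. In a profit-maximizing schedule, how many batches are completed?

By profit: B(d2,54), F(d1,41), A(d2,33), C(d4,27), D(d4,26), E(d2,18)
B→slot 2; F→slot 1; A skipped; C→slot 4; D→slot 3; E skipped.
4 of 6 scheduled.

4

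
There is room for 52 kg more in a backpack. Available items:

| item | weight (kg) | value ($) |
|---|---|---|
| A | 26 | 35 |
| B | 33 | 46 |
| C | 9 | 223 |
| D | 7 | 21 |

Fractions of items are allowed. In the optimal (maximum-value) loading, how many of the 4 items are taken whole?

3

Sort by value per unit weight and fill in that order.
Order: C (223/9=24.78) > D (21/7=3.00) > B (46/33=1.39) > A (35/26=1.35)
Fill: take C (9 @ 223) → take D (7 @ 21) → take B (33 @ 46) → take 3/26 of A → 4.04; 52/52 used.
3 item(s) taken whole; one partial (take 3/26 of A).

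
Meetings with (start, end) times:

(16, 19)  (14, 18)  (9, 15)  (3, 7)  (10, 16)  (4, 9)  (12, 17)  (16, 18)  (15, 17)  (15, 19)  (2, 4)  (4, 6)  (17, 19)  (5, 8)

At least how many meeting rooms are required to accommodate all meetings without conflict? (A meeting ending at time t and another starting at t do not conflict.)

6

The answer is the maximum number of intervals overlapping at any instant.
starts: [2, 3, 4, 4, 5, 9, 10, 12, 14, 15, 15, 16, 16, 17]
ends:   [4, 6, 7, 8, 9, 15, 16, 17, 17, 18, 18, 19, 19, 19]
s2→1 s3→2 e4→1 s4→2 s4→3 s5→4 e6→3 e7→2 e8→1 e9→0 s9→1 s10→2 s12→3 s14→4 e15→3 s15→4 s15→5 e16→4 s16→5 s16→6  — peak 6.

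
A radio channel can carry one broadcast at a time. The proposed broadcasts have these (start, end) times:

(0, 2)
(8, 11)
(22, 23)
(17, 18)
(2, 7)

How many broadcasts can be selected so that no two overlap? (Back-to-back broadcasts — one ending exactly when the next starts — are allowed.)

5

Sort by end time and greedily take each interval whose start is ≥ the last chosen end.
Sorted by end: (0,2)  (2,7)  (8,11)  (17,18)  (22,23)
take (0,2); take (2,7); take (8,11); take (17,18); take (22,23).
Selected 5 broadcasts.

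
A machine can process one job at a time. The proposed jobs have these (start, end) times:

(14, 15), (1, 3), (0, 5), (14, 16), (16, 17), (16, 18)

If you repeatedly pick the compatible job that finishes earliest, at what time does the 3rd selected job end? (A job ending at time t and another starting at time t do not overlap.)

Greedy by earliest finish: after sorting by end time, pick each interval compatible with the last pick.
By end time: (1,3), (0,5), (14,15), (14,16), (16,17), (16,18).
Pick (1,3); next start ≥ 3 → (14,15); next start ≥ 15 → (16,17).
Selected: (1,3) (14,15) (16,17)

17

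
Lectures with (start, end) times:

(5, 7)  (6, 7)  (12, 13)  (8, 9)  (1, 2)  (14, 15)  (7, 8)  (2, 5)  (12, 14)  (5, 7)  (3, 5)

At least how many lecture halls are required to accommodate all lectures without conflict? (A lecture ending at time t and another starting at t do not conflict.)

3

Count concurrent intervals with a sweep; the peak is the room count.
starts: [1, 2, 3, 5, 5, 6, 7, 8, 12, 12, 14]
ends:   [2, 5, 5, 7, 7, 7, 8, 9, 13, 14, 15]
s1→1 e2→0 s2→1 s3→2 e5→1 e5→0 s5→1 s5→2 s6→3  — peak 3.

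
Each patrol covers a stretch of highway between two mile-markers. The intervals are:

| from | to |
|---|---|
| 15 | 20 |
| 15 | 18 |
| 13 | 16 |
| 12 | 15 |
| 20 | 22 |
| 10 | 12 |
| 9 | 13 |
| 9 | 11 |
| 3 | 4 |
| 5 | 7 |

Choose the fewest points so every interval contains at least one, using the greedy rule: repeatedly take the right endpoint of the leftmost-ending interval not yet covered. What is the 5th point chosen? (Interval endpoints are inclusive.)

22

Sort by right endpoint; whenever an interval is uncovered, place a point at its right end.
Sorted: [3,4] [5,7] [9,11] [10,12] [9,13] [12,15] [13,16] [15,18] [15,20] [20,22]
{[3,4]} hit by 4; {[5,7]} hit by 7; {[9,11],[10,12],[9,13]} hit by 11; {[12,15],[13,16],[15,18],[15,20]} hit by 15; {[20,22]} hit by 22.
Points: 4, 7, 11, 15, 22 (5 total).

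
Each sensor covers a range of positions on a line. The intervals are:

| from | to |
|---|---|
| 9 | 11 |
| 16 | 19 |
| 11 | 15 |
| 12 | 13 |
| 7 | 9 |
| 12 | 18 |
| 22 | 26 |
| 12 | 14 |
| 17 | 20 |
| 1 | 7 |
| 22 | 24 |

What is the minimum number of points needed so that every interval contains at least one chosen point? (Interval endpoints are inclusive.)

5

Sorted: [1,7] [7,9] [9,11] [12,13] [12,14] [11,15] [12,18] [16,19] [17,20] [22,24] [22,26]
{[1,7],[7,9]} hit by 7; {[9,11]} hit by 11; {[12,13],[12,14],[11,15],[12,18]} hit by 13; {[16,19],[17,20]} hit by 19; {[22,24],[22,26]} hit by 24.
Points: 7, 11, 13, 19, 24 (5 total).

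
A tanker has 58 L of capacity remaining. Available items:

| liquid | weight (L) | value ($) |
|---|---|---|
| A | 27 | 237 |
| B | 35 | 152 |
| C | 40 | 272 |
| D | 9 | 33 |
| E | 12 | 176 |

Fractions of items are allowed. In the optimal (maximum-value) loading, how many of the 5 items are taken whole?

Sort by value per unit weight and fill in that order.
Order: E (176/12=14.67) > A (237/27=8.78) > C (272/40=6.80) > B (152/35=4.34) > D (33/9=3.67)
Fill: take E (12 @ 176) → take A (27 @ 237) → take 19/40 of C → 129.20; 58/58 used.
2 item(s) taken whole; one partial (take 19/40 of C).

2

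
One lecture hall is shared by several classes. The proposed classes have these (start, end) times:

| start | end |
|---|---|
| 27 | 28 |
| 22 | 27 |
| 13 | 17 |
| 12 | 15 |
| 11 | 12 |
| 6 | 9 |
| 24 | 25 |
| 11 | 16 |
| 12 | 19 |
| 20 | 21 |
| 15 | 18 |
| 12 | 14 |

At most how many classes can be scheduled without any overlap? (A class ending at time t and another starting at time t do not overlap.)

By end time: (6,9), (11,12), (12,14), (12,15), (11,16), (13,17), (15,18), (12,19), (20,21), (24,25), (22,27), (27,28).
Pick (6,9); next start ≥ 9 → (11,12); next start ≥ 12 → (12,14); next start ≥ 14 → (15,18); next start ≥ 18 → (20,21); next start ≥ 21 → (24,25); next start ≥ 25 → (27,28).
Selected 7 classes.

7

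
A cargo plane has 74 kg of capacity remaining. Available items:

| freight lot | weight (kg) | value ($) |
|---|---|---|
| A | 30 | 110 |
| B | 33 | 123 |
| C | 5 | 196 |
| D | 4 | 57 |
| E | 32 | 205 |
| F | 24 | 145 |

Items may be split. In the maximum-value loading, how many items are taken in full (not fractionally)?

4

Greedy by value/weight ratio, highest first.
Ratios (sorted): C 39.20, D 14.25, E 6.41, F 6.04, B 3.73, A 3.67
take C (5 @ 196); take D (4 @ 57); take E (32 @ 205); take F (24 @ 145); take 9/33 of B → 33.55. Capacity used 74/74.
4 item(s) taken whole; one partial (take 9/33 of B).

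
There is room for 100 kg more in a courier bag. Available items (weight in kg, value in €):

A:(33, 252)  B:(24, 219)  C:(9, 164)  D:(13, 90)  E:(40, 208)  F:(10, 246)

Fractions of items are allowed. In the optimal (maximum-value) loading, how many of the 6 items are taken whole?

5

Sort by value per unit weight and fill in that order.
Ratios (sorted): F 24.60, C 18.22, B 9.12, A 7.64, D 6.92, E 5.20
take F (10 @ 246); take C (9 @ 164); take B (24 @ 219); take A (33 @ 252); take D (13 @ 90); take 11/40 of E → 57.20. Capacity used 100/100.
5 item(s) taken whole; one partial (take 11/40 of E).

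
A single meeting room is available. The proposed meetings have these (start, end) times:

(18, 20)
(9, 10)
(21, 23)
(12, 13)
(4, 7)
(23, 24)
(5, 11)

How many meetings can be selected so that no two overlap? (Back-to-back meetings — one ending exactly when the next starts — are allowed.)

6

Sort by end time and greedily take each interval whose start is ≥ the last chosen end.
By end time: (4,7), (9,10), (5,11), (12,13), (18,20), (21,23), (23,24).
Pick (4,7); next start ≥ 7 → (9,10); next start ≥ 10 → (12,13); next start ≥ 13 → (18,20); next start ≥ 20 → (21,23); next start ≥ 23 → (23,24).
Selected 6 meetings.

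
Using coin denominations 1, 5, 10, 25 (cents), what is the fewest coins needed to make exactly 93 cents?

8

Use the largest denomination that fits, subtract, and repeat.
93 − 3×25→18 − 1×10→8 − 1×5→3 − 3×1→0
Total coins = 3 + 1 + 1 + 3 = 8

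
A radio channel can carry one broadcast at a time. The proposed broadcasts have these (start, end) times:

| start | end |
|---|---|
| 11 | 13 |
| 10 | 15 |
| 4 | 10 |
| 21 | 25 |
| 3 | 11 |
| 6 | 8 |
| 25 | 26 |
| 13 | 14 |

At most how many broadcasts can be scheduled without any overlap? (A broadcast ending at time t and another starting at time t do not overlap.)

Sorted by end: (6,8)  (4,10)  (3,11)  (11,13)  (13,14)  (10,15)  (21,25)  (25,26)
take (6,8); take (11,13); take (13,14); take (21,25); take (25,26).
Selected 5 broadcasts.

5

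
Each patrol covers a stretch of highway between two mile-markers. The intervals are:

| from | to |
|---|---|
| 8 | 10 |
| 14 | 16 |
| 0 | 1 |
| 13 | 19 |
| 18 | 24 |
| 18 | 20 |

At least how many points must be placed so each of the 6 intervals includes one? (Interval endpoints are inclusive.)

Process intervals by earliest right end; each time one isn't hit yet, stab at its right endpoint.
Sorted: [0,1] [8,10] [14,16] [13,19] [18,20] [18,24]
{[0,1]} hit by 1; {[8,10]} hit by 10; {[14,16],[13,19]} hit by 16; {[18,20],[18,24]} hit by 20.
Points: 1, 10, 16, 20 (4 total).

4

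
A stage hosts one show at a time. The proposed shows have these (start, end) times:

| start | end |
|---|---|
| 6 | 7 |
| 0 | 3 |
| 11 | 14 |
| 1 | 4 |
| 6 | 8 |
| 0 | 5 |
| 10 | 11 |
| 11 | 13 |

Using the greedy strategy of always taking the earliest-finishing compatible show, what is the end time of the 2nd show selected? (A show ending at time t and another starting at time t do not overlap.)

7

Order by finish time; keep every interval that doesn't clash with the previous kept one.
By end time: (0,3), (1,4), (0,5), (6,7), (6,8), (10,11), (11,13), (11,14).
Pick (0,3); next start ≥ 3 → (6,7); next start ≥ 7 → (10,11); next start ≥ 11 → (11,13).
Selected: (0,3) (6,7) (10,11) (11,13)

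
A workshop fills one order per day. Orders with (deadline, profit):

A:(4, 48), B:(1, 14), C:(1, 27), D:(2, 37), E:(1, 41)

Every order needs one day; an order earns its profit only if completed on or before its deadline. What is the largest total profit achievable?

Sort by profit descending; place each in the latest free slot ≤ its deadline.
By profit: A(d4,48), E(d1,41), D(d2,37), C(d1,27), B(d1,14)
A→slot 4; E→slot 1; D→slot 2; C skipped; B skipped.
Profit = 41 + 37 + 48 = 126

126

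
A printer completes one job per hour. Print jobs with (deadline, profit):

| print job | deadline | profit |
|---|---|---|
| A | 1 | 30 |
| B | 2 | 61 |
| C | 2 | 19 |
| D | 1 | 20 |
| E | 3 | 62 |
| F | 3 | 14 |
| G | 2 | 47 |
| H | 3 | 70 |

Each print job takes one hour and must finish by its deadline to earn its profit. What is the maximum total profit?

193

Take jobs in profit order; each goes to the latest open slot no later than its deadline.
By profit: H(d3,70), E(d3,62), B(d2,61), G(d2,47), A(d1,30), D(d1,20), C(d2,19), F(d3,14)
H→slot 3; E→slot 2; B→slot 1; G skipped; A skipped; D skipped; C skipped; F skipped.
Profit = 61 + 62 + 70 = 193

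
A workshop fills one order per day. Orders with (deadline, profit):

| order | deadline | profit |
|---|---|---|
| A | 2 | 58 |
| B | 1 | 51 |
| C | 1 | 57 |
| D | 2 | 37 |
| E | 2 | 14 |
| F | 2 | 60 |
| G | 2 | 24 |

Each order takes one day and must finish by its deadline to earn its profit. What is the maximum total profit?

Sort by profit descending; place each in the latest free slot ≤ its deadline.
Profit order: F=60 A=58 C=57 B=51 D=37 G=24 E=14
Assign: F→slot 2, A→slot 1, C skipped, B skipped, D skipped, G skipped, E skipped.
Slots: [1:A] [2:F]
Profit = 58 + 60 = 118

118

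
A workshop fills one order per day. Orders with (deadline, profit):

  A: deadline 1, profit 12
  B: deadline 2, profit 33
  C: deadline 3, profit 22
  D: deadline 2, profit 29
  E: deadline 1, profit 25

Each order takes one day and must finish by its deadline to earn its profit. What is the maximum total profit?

84

Profit order: B=33 D=29 E=25 C=22 A=12
Assign: B→slot 2, D→slot 1, E skipped, C→slot 3, A skipped.
Slots: [1:D] [2:B] [3:C]
Profit = 29 + 33 + 22 = 84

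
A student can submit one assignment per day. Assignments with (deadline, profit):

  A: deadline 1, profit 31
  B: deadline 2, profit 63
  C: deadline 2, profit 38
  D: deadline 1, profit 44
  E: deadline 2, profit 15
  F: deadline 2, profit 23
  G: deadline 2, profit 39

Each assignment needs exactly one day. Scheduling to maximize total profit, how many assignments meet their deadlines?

2

Take jobs in profit order; each goes to the latest open slot no later than its deadline.
By profit: B(d2,63), D(d1,44), G(d2,39), C(d2,38), A(d1,31), F(d2,23), E(d2,15)
B→slot 2; D→slot 1; G skipped; C skipped; A skipped; F skipped; E skipped.
2 of 7 scheduled.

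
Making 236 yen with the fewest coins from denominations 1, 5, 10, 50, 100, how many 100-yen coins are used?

Use the largest denomination that fits, subtract, and repeat.
236 = 2×100 + 3×10 + 1×5 + 1×1
Count of 100: 2

2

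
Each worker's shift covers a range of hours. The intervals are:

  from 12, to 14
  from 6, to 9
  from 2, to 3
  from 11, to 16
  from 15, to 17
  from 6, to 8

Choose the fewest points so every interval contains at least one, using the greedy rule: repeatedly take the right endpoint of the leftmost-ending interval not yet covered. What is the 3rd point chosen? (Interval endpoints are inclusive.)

Sorted: [2,3] [6,8] [6,9] [12,14] [11,16] [15,17]
{[2,3]} hit by 3; {[6,8],[6,9]} hit by 8; {[12,14],[11,16]} hit by 14; {[15,17]} hit by 17.
Points: 3, 8, 14, 17 (4 total).

14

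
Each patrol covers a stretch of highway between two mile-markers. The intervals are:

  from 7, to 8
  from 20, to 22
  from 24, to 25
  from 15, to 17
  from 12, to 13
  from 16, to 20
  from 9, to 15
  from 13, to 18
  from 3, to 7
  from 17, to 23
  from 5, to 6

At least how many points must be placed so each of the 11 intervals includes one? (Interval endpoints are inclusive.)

Sort by right endpoint; whenever an interval is uncovered, place a point at its right end.
By right end: [5,6]  [3,7]  [7,8]  [12,13]  [9,15]  [15,17]  [13,18]  [16,20]  [20,22]  [17,23]  [24,25]
[5,6] uncovered → point at 6; [7,8] uncovered → point at 8; [12,13] uncovered → point at 13; [15,17] uncovered → point at 17; [20,22] uncovered → point at 22; [24,25] uncovered → point at 25.
Points: 6, 8, 13, 17, 22, 25 (6 total).

6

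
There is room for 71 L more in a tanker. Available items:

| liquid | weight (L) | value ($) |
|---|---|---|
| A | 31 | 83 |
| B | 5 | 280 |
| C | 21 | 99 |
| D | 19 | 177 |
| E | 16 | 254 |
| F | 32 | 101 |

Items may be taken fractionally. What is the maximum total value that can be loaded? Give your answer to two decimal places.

Order: B (280/5=56.00) > E (254/16=15.88) > D (177/19=9.32) > C (99/21=4.71) > F (101/32=3.16) > A (83/31=2.68)
Fill: take B (5 @ 280) → take E (16 @ 254) → take D (19 @ 177) → take C (21 @ 99) → take 10/32 of F → 31.56; 71/71 used.
Total value = 841.56

841.56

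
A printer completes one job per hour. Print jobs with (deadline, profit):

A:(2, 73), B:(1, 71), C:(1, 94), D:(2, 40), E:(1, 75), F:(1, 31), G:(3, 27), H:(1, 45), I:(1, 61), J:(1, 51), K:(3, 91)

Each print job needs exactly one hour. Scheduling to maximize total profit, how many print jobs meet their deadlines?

Take jobs in profit order; each goes to the latest open slot no later than its deadline.
Profit order: C=94 K=91 E=75 A=73 B=71 I=61 J=51 H=45 D=40 F=31 G=27
Assign: C→slot 1, K→slot 3, E skipped, A→slot 2, B skipped, I skipped, J skipped, H skipped, D skipped, F skipped, G skipped.
Slots: [1:C] [2:A] [3:K]
3 of 11 scheduled.

3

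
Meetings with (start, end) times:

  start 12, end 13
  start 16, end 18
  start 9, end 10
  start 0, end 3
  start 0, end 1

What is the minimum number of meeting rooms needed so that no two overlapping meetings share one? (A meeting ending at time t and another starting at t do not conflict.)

2

starts: [0, 0, 9, 12, 16]
ends:   [1, 3, 10, 13, 18]
s0→1 s0→2  — peak 2.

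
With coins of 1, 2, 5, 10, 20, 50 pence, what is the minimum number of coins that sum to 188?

Use the largest denomination that fits, subtract, and repeat.
188 = 3×50 + 1×20 + 1×10 + 1×5 + 1×2 + 1×1
Total coins = 3 + 1 + 1 + 1 + 1 + 1 = 8

8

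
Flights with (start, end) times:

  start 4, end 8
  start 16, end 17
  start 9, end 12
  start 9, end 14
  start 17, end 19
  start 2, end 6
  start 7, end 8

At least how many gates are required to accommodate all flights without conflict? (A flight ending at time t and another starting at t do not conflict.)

2

Events (time:±→running): 2:+→1 4:+→2 … peak 2.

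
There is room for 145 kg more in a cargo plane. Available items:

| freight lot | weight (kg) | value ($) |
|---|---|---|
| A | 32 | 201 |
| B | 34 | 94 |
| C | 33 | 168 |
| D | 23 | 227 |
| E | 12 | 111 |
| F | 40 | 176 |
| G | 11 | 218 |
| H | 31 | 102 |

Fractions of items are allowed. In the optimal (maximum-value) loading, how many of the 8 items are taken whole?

5

Sort by value per unit weight and fill in that order.
Ratios (sorted): G 19.82, D 9.87, E 9.25, A 6.28, C 5.09, F 4.40, H 3.29, B 2.76
take G (11 @ 218); take D (23 @ 227); take E (12 @ 111); take A (32 @ 201); take C (33 @ 168); take 34/40 of F → 149.60. Capacity used 145/145.
5 item(s) taken whole; one partial (take 34/40 of F).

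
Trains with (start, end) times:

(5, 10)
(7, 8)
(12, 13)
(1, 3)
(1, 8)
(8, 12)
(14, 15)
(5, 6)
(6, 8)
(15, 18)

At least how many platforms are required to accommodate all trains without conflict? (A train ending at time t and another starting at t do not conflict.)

4

starts: [1, 1, 5, 5, 6, 7, 8, 12, 14, 15]
ends:   [3, 6, 8, 8, 8, 10, 12, 13, 15, 18]
s1→1 s1→2 e3→1 s5→2 s5→3 e6→2 s6→3 s7→4  — peak 4.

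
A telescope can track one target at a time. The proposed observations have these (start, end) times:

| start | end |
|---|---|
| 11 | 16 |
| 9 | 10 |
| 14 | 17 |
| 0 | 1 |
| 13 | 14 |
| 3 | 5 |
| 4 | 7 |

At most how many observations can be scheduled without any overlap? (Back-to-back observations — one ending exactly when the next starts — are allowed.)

Sorted by end: (0,1)  (3,5)  (4,7)  (9,10)  (13,14)  (11,16)  (14,17)
take (0,1); take (3,5); take (9,10); take (13,14); take (14,17).
Selected 5 observations.

5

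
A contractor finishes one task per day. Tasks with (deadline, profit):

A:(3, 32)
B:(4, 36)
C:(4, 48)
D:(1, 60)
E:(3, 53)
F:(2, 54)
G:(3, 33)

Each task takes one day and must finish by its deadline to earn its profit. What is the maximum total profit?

Take jobs in profit order; each goes to the latest open slot no later than its deadline.
Profit order: D=60 F=54 E=53 C=48 B=36 G=33 A=32
Assign: D→slot 1, F→slot 2, E→slot 3, C→slot 4, B skipped, G skipped, A skipped.
Slots: [1:D] [2:F] [3:E] [4:C]
Profit = 60 + 54 + 53 + 48 = 215

215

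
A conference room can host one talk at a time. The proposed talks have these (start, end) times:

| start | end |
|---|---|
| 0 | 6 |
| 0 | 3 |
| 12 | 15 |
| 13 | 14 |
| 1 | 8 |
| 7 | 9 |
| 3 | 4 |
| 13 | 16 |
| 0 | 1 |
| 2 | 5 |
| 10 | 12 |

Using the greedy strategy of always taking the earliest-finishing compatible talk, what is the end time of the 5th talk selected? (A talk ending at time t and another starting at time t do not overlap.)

14

Sort by end time and greedily take each interval whose start is ≥ the last chosen end.
By end time: (0,1), (0,3), (3,4), (2,5), (0,6), (1,8), (7,9), (10,12), (13,14), (12,15), (13,16).
Pick (0,1); next start ≥ 1 → (3,4); next start ≥ 4 → (7,9); next start ≥ 9 → (10,12); next start ≥ 12 → (13,14).
Selected: (0,1) (3,4) (7,9) (10,12) (13,14)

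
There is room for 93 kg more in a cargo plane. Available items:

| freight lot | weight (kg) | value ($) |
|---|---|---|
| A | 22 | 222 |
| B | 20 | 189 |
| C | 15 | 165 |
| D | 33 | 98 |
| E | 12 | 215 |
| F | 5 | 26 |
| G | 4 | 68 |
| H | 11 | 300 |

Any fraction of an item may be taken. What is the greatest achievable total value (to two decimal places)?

Greedy by value/weight ratio, highest first.
Ratios (sorted): H 27.27, E 17.92, G 17.00, C 11.00, A 10.09, B 9.45, F 5.20, D 2.97
take H (11 @ 300); take E (12 @ 215); take G (4 @ 68); take C (15 @ 165); take A (22 @ 222); take B (20 @ 189); take F (5 @ 26); take 4/33 of D → 11.88. Capacity used 93/93.
Total value = 1196.88

1196.88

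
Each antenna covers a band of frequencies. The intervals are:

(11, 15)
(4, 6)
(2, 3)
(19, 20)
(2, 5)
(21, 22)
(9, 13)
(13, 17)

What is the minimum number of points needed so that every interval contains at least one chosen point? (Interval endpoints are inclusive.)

5

Process intervals by earliest right end; each time one isn't hit yet, stab at its right endpoint.
By right end: [2,3]  [2,5]  [4,6]  [9,13]  [11,15]  [13,17]  [19,20]  [21,22]
[2,3] uncovered → point at 3; [4,6] uncovered → point at 6; [9,13] uncovered → point at 13; [19,20] uncovered → point at 20; [21,22] uncovered → point at 22.
Points: 3, 6, 13, 20, 22 (5 total).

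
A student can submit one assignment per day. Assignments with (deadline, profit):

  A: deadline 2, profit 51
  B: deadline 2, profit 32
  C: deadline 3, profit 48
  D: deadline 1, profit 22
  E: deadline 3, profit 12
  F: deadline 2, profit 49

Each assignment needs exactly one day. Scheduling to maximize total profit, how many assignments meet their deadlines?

3

Profit order: A=51 F=49 C=48 B=32 D=22 E=12
Assign: A→slot 2, F→slot 1, C→slot 3, B skipped, D skipped, E skipped.
Slots: [1:F] [2:A] [3:C]
3 of 6 scheduled.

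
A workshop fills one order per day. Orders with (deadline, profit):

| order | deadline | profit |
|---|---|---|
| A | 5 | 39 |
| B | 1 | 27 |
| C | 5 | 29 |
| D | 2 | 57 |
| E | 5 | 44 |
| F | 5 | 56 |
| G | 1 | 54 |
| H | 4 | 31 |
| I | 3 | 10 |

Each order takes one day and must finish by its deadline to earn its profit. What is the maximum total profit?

Profit order: D=57 F=56 G=54 E=44 A=39 H=31 C=29 B=27 I=10
Assign: D→slot 2, F→slot 5, G→slot 1, E→slot 4, A→slot 3, H skipped, C skipped, B skipped, I skipped.
Slots: [1:G] [2:D] [3:A] [4:E] [5:F]
Profit = 54 + 57 + 39 + 44 + 56 = 250

250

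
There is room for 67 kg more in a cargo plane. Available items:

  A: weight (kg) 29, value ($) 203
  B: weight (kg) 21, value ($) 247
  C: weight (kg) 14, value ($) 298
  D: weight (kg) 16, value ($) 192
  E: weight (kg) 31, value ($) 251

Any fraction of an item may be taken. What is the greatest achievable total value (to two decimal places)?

Sort by value per unit weight and fill in that order.
Order: C (298/14=21.29) > D (192/16=12.00) > B (247/21=11.76) > E (251/31=8.10) > A (203/29=7.00)
Fill: take C (14 @ 298) → take D (16 @ 192) → take B (21 @ 247) → take 16/31 of E → 129.55; 67/67 used.
Total value = 866.55

866.55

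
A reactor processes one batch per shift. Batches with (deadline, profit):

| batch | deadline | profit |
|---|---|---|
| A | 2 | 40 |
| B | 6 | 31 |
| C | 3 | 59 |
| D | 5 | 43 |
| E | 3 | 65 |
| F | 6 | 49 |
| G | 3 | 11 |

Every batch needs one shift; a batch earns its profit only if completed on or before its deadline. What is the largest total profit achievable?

287

Sort by profit descending; place each in the latest free slot ≤ its deadline.
Profit order: E=65 C=59 F=49 D=43 A=40 B=31 G=11
Assign: E→slot 3, C→slot 2, F→slot 6, D→slot 5, A→slot 1, B→slot 4, G skipped.
Slots: [1:A] [2:C] [3:E] [4:B] [5:D] [6:F]
Profit = 40 + 59 + 65 + 31 + 43 + 49 = 287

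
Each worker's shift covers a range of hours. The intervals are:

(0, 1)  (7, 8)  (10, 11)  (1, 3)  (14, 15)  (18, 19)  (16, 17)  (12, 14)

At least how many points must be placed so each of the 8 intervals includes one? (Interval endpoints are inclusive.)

By right end: [0,1]  [1,3]  [7,8]  [10,11]  [12,14]  [14,15]  [16,17]  [18,19]
[0,1] uncovered → point at 1; [7,8] uncovered → point at 8; [10,11] uncovered → point at 11; [12,14] uncovered → point at 14; [16,17] uncovered → point at 17; [18,19] uncovered → point at 19.
Points: 1, 8, 11, 14, 17, 19 (6 total).

6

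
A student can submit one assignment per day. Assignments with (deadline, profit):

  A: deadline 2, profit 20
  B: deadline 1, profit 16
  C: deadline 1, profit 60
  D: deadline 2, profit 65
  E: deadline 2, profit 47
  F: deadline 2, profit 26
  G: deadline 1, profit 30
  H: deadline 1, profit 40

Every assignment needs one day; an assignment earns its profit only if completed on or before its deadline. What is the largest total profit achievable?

Take jobs in profit order; each goes to the latest open slot no later than its deadline.
By profit: D(d2,65), C(d1,60), E(d2,47), H(d1,40), G(d1,30), F(d2,26), A(d2,20), B(d1,16)
D→slot 2; C→slot 1; E skipped; H skipped; G skipped; F skipped; A skipped; B skipped.
Profit = 60 + 65 = 125

125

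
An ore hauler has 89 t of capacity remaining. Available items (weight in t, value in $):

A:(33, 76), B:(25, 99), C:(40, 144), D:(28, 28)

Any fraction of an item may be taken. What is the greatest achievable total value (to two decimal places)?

Ratios (sorted): B 3.96, C 3.60, A 2.30, D 1.00
take B (25 @ 99); take C (40 @ 144); take 24/33 of A → 55.27. Capacity used 89/89.
Total value = 298.27

298.27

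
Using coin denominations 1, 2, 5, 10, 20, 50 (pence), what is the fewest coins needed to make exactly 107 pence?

4

Use the largest denomination that fits, subtract, and repeat.
107 = 2×50 + 1×5 + 1×2
Total coins = 2 + 1 + 1 = 4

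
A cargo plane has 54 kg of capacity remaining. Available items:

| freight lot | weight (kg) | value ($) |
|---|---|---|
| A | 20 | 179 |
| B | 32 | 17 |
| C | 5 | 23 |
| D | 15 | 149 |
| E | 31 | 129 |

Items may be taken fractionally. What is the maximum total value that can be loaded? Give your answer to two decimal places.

Greedy by value/weight ratio, highest first.
Ratios (sorted): D 9.93, A 8.95, C 4.60, E 4.16, B 0.53
take D (15 @ 149); take A (20 @ 179); take C (5 @ 23); take 14/31 of E → 58.26. Capacity used 54/54.
Total value = 409.26

409.26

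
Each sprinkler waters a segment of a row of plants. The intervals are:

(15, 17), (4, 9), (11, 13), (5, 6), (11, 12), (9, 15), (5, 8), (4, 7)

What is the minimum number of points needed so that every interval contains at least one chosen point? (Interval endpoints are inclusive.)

Process intervals by earliest right end; each time one isn't hit yet, stab at its right endpoint.
By right end: [5,6]  [4,7]  [5,8]  [4,9]  [11,12]  [11,13]  [9,15]  [15,17]
[5,6] uncovered → point at 6; [11,12] uncovered → point at 12; [15,17] uncovered → point at 17.
Points: 6, 12, 17 (3 total).

3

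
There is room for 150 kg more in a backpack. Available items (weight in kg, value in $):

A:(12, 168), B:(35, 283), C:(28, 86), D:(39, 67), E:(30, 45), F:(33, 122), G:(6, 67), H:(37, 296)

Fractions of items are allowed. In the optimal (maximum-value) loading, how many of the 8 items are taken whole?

Order: A (168/12=14.00) > G (67/6=11.17) > B (283/35=8.09) > H (296/37=8.00) > F (122/33=3.70) > C (86/28=3.07) > D (67/39=1.72) > E (45/30=1.50)
Fill: take A (12 @ 168) → take G (6 @ 67) → take B (35 @ 283) → take H (37 @ 296) → take F (33 @ 122) → take 27/28 of C → 82.93; 150/150 used.
5 item(s) taken whole; one partial (take 27/28 of C).

5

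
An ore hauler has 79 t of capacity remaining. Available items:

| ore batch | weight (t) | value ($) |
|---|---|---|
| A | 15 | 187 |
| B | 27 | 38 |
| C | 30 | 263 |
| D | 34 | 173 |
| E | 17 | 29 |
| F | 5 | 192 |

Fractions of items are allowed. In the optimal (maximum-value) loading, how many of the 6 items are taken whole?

Greedy by value/weight ratio, highest first.
Order: F (192/5=38.40) > A (187/15=12.47) > C (263/30=8.77) > D (173/34=5.09) > E (29/17=1.71) > B (38/27=1.41)
Fill: take F (5 @ 192) → take A (15 @ 187) → take C (30 @ 263) → take 29/34 of D → 147.56; 79/79 used.
3 item(s) taken whole; one partial (take 29/34 of D).

3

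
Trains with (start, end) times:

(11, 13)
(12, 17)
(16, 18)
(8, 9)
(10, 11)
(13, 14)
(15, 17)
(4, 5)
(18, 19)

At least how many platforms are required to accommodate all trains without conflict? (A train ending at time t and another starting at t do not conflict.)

Count concurrent intervals with a sweep; the peak is the room count.
Events (time:±→running): 4:+→1 5:-→0 8:+→1 9:-→0 10:+→1 11:-→0 11:+→1 12:+→2 13:-→1 13:+→2 14:-→1 15:+→2 16:+→3 … peak 3.

3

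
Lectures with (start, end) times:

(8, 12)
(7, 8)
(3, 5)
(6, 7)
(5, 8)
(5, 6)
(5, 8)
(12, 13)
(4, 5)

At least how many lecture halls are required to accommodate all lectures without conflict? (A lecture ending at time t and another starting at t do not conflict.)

The answer is the maximum number of intervals overlapping at any instant.
starts: [3, 4, 5, 5, 5, 6, 7, 8, 12]
ends:   [5, 5, 6, 7, 8, 8, 8, 12, 13]
s3→1 s4→2 e5→1 e5→0 s5→1 s5→2 s5→3  — peak 3.

3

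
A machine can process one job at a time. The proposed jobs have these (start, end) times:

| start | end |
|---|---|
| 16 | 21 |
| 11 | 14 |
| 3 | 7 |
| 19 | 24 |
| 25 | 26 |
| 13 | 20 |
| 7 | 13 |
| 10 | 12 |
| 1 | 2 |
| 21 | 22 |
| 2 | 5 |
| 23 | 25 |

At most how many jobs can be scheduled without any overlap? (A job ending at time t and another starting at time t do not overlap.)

7

Sort by end time and greedily take each interval whose start is ≥ the last chosen end.
Sorted by end: (1,2)  (2,5)  (3,7)  (10,12)  (7,13)  (11,14)  (13,20)  (16,21)  (21,22)  (19,24)  (23,25)  (25,26)
take (1,2); take (2,5); take (10,12); take (13,20); take (21,22); skip (19,24); take (23,25); take (25,26).
Selected 7 jobs.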